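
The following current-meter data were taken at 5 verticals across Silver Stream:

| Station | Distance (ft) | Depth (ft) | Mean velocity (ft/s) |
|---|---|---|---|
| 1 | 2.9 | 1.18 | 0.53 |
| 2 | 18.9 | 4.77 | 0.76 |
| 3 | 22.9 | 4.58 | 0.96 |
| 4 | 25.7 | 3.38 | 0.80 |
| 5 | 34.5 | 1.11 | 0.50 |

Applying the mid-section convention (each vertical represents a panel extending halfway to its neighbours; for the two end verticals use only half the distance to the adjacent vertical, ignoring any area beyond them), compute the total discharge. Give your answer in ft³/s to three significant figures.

74.3 ft³/s

w_1 = (18.9 − 2.9)/2 = 8 ft; q_1 = 0.53 × 1.18 × 8 = 5.003 ft³/s
w_2 = (22.9 − 2.9)/2 = 10 ft; q_2 = 0.76 × 4.77 × 10 = 36.25 ft³/s
w_3 = (25.7 − 18.9)/2 = 3.4 ft; q_3 = 0.96 × 4.58 × 3.4 = 14.95 ft³/s
w_4 = (34.5 − 22.9)/2 = 5.8 ft; q_4 = 0.80 × 3.38 × 5.8 = 15.68 ft³/s
w_5 = (34.5 − 25.7)/2 = 4.4 ft; q_5 = 0.50 × 1.11 × 4.4 = 2.442 ft³/s
Q = Σ qᵢ = 74.33 ft³/s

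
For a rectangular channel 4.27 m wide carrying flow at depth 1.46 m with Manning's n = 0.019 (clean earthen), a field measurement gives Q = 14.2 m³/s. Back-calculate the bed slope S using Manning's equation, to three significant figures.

A = b·y = 4.27 × 1.46 = 6.234 m²
P = b + 2y = 4.27 + 2×1.46 = 7.190 m
R = A/P = 6.234/7.190 = 0.8671 m
S = (Q·n / (1·A·R^(2/3)))² = (14.2×0.019 / (1×6.234×0.9093))² = 0.002265

0.00227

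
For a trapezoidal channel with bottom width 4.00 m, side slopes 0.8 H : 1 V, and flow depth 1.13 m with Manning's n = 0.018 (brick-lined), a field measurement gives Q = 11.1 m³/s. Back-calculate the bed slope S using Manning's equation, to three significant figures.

A = (b + z·y)·y = (4.00 + 0.8×1.13)×1.13 = 5.542 m²
P = b + 2y√(1+z²) = 4.00 + 2×1.13×√(1+0.8²) = 6.894 m
R = A/P = 5.542/6.894 = 0.8038 m
S = (Q·n / (1·A·R^(2/3)))² = (11.1×0.018 / (1×5.542×0.8645))² = 0.001739

0.00174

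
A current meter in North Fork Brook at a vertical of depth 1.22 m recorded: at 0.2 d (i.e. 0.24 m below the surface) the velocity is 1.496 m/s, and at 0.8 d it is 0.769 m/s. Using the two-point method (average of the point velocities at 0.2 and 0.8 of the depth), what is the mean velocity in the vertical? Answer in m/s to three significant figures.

1.13 m/s

v̄ = (1.496 + 0.769) / 2 = 1.133 m/s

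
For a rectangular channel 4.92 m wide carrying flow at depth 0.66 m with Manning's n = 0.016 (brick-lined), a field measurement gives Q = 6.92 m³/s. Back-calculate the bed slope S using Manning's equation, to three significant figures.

0.00278

A = b·y = 4.92 × 0.66 = 3.247 m²
P = b + 2y = 4.92 + 2×0.66 = 6.240 m
R = A/P = 3.247/6.240 = 0.5204 m
S = (Q·n / (1·A·R^(2/3)))² = (6.92×0.016 / (1×3.247×0.6470))² = 0.002778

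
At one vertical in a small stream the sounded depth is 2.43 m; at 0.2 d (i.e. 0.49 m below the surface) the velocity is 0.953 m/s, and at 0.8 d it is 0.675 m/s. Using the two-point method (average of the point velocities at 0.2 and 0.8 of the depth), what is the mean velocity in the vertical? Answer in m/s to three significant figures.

v̄ = (0.953 + 0.675) / 2 = 0.8140 m/s

0.814 m/s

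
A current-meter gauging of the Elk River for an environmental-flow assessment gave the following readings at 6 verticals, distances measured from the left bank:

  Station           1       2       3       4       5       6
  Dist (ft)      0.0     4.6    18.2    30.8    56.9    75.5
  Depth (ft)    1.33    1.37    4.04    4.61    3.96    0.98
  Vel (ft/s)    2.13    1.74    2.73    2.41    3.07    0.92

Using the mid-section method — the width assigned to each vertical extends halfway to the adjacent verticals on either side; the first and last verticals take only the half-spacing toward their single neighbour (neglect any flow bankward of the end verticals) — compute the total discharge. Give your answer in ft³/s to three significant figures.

w_1 = (4.6 − 0.0)/2 = 2.3 ft; q_1 = 2.13 × 1.33 × 2.3 = 6.516 ft³/s
w_2 = (18.2 − 0.0)/2 = 9.1 ft; q_2 = 1.74 × 1.37 × 9.1 = 21.69 ft³/s
w_3 = (30.8 − 4.6)/2 = 13.1 ft; q_3 = 2.73 × 4.04 × 13.1 = 144.5 ft³/s
w_4 = (56.9 − 18.2)/2 = 19.35 ft; q_4 = 2.41 × 4.61 × 19.35 = 215.0 ft³/s
w_5 = (75.5 − 30.8)/2 = 22.35 ft; q_5 = 3.07 × 3.96 × 22.35 = 271.7 ft³/s
w_6 = (75.5 − 56.9)/2 = 9.3 ft; q_6 = 0.92 × 0.98 × 9.3 = 8.385 ft³/s
Q = Σ qᵢ = 667.8 ft³/s

668 ft³/s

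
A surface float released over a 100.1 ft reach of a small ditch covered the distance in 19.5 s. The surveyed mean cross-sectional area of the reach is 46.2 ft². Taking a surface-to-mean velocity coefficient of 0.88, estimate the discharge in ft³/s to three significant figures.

209 ft³/s

v_surface = L / t̄ = 100.1 / 19.5 = 5.133 ft/s
v_mean = 0.88 × 5.133 = 4.517 ft/s
Q = A × v_mean = 46.2 × 4.517 = 208.7 ft³/s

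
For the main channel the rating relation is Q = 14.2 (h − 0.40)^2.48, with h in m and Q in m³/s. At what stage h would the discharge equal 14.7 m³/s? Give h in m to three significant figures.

1.41 m

h − h₀ = (Q/C)^(1/b) = (14.7/14.2)^(1/2.48) = 1.014 m
h = 0.40 + 1.014 = 1.414 m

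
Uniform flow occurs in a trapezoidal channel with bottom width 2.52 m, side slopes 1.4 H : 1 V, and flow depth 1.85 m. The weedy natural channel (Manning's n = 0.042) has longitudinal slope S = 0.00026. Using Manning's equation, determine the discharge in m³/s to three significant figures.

A = (b + z·y)·y = (2.52 + 1.4×1.85)×1.85 = 9.454 m²
P = b + 2y√(1+z²) = 2.52 + 2×1.85×√(1+1.4²) = 8.886 m
R = A/P = 9.454/8.886 = 1.064 m
Q = (1/n)·A·R^(2/3)·S^(1/2) = (1/0.042) × 9.454 × 1.064^(2/3) × 0.00026^(1/2) = 3.782 m³/s

3.78 m³/s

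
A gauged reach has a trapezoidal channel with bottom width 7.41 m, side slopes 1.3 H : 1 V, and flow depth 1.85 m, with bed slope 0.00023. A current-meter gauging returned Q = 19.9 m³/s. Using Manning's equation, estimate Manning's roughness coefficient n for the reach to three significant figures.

0.0169

A = (b + z·y)·y = (7.41 + 1.3×1.85)×1.85 = 18.16 m²
P = b + 2y√(1+z²) = 7.41 + 2×1.85×√(1+1.3²) = 13.48 m
R = A/P = 18.16/13.48 = 1.347 m
n = (1/Q)·A·R^(2/3)·S^(1/2) = (1/19.9) × 18.16 × 1.220 × 0.01517 = 0.01688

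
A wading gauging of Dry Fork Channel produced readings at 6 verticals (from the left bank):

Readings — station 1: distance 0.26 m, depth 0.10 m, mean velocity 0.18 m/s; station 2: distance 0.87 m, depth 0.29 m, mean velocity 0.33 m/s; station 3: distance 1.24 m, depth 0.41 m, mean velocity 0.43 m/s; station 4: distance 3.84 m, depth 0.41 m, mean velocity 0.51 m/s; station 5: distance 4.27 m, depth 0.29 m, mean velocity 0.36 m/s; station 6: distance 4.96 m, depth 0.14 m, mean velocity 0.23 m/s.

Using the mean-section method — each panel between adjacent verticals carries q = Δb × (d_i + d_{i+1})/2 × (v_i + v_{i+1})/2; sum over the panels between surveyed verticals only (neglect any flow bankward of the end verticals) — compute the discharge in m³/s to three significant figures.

0.690 m³/s

Panel 1-2: Δb = 0.61 m, d̄ = (0.10+0.29)/2 = 0.195, v̄ = (0.18+0.33)/2 = 0.255 → q = 0.61×0.195×0.255 = 0.03033 m³/s
Panel 2-3: Δb = 0.37 m, d̄ = (0.29+0.41)/2 = 0.35, v̄ = (0.33+0.43)/2 = 0.38 → q = 0.37×0.35×0.38 = 0.04921 m³/s
Panel 3-4: Δb = 2.6 m, d̄ = (0.41+0.41)/2 = 0.41, v̄ = (0.43+0.51)/2 = 0.47 → q = 2.6×0.41×0.47 = 0.5010 m³/s
Panel 4-5: Δb = 0.43 m, d̄ = (0.41+0.29)/2 = 0.35, v̄ = (0.51+0.36)/2 = 0.435 → q = 0.43×0.35×0.435 = 0.06547 m³/s
Panel 5-6: Δb = 0.69 m, d̄ = (0.29+0.14)/2 = 0.215, v̄ = (0.36+0.23)/2 = 0.295 → q = 0.69×0.215×0.295 = 0.04376 m³/s
Q = Σ q = 0.6898 m³/s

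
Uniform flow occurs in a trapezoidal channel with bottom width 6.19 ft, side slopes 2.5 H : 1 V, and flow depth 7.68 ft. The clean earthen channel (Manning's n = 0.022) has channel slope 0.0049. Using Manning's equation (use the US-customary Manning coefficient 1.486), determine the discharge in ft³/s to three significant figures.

2360 ft³/s

A = (b + z·y)·y = (6.19 + 2.5×7.68)×7.68 = 195.0 ft²
P = b + 2y√(1+z²) = 6.19 + 2×7.68×√(1+2.5²) = 47.55 ft
R = A/P = 195.0/47.55 = 4.101 ft
Q = (1.486/n)·A·R^(2/3)·S^(1/2) = (1.486/0.022) × 195.0 × 4.101^(2/3) × 0.0049^(1/2) = 2362 ft³/s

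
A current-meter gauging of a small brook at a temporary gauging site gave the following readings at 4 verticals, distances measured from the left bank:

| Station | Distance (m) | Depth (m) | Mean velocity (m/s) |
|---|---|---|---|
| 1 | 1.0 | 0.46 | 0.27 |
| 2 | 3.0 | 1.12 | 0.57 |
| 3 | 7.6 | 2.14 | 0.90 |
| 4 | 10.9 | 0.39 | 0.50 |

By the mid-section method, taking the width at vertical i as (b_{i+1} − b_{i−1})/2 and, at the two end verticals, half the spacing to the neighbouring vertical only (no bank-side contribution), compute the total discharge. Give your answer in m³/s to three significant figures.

10.2 m³/s

w_1 = (3.0 − 1.0)/2 = 1 m; q_1 = 0.27 × 0.46 × 1 = 0.1242 m³/s
w_2 = (7.6 − 1.0)/2 = 3.3 m; q_2 = 0.57 × 1.12 × 3.3 = 2.107 m³/s
w_3 = (10.9 − 3.0)/2 = 3.95 m; q_3 = 0.90 × 2.14 × 3.95 = 7.608 m³/s
w_4 = (10.9 − 7.6)/2 = 1.65 m; q_4 = 0.50 × 0.39 × 1.65 = 0.3218 m³/s
Q = Σ qᵢ = 10.16 m³/s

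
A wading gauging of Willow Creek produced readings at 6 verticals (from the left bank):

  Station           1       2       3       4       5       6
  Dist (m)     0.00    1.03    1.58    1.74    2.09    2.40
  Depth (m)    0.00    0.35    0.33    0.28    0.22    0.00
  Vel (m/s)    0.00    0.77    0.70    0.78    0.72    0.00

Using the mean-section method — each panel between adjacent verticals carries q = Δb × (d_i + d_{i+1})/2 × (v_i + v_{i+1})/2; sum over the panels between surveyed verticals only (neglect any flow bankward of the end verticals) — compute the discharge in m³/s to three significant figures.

0.321 m³/s

Panel 1-2: Δb = 1.03 m, d̄ = (0.00+0.35)/2 = 0.175, v̄ = (0.00+0.77)/2 = 0.385 → q = 1.03×0.175×0.385 = 0.06940 m³/s
Panel 2-3: Δb = 0.55 m, d̄ = (0.35+0.33)/2 = 0.34, v̄ = (0.77+0.70)/2 = 0.735 → q = 0.55×0.34×0.735 = 0.1374 m³/s
Panel 3-4: Δb = 0.16 m, d̄ = (0.33+0.28)/2 = 0.305, v̄ = (0.70+0.78)/2 = 0.74 → q = 0.16×0.305×0.74 = 0.03611 m³/s
Panel 4-5: Δb = 0.35 m, d̄ = (0.28+0.22)/2 = 0.25, v̄ = (0.78+0.72)/2 = 0.75 → q = 0.35×0.25×0.75 = 0.06563 m³/s
Panel 5-6: Δb = 0.31 m, d̄ = (0.22+0.00)/2 = 0.11, v̄ = (0.72+0.00)/2 = 0.36 → q = 0.31×0.11×0.36 = 0.01228 m³/s
Q = Σ q = 0.3209 m³/s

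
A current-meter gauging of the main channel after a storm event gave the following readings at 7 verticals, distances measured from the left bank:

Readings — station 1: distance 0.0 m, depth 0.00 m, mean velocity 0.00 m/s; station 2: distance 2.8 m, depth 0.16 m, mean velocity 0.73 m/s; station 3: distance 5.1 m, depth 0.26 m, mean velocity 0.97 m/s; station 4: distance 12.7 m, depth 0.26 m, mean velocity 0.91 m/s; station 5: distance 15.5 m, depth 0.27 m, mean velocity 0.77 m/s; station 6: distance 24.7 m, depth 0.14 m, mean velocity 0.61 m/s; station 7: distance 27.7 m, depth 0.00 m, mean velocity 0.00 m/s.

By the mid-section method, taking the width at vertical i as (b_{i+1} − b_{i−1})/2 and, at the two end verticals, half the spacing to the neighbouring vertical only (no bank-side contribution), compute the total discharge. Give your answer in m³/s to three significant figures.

4.54 m³/s

w_2 = (5.1 − 0.0)/2 = 2.55 m; q_2 = 0.73 × 0.16 × 2.55 = 0.2978 m³/s
w_3 = (12.7 − 2.8)/2 = 4.95 m; q_3 = 0.97 × 0.26 × 4.95 = 1.248 m³/s
w_4 = (15.5 − 5.1)/2 = 5.2 m; q_4 = 0.91 × 0.26 × 5.2 = 1.230 m³/s
w_5 = (24.7 − 12.7)/2 = 6 m; q_5 = 0.77 × 0.27 × 6 = 1.247 m³/s
w_6 = (27.7 − 15.5)/2 = 6.1 m; q_6 = 0.61 × 0.14 × 6.1 = 0.5209 m³/s
Stations 1, 7 contribute zero (depth or velocity is 0).
Q = Σ qᵢ = 4.545 m³/s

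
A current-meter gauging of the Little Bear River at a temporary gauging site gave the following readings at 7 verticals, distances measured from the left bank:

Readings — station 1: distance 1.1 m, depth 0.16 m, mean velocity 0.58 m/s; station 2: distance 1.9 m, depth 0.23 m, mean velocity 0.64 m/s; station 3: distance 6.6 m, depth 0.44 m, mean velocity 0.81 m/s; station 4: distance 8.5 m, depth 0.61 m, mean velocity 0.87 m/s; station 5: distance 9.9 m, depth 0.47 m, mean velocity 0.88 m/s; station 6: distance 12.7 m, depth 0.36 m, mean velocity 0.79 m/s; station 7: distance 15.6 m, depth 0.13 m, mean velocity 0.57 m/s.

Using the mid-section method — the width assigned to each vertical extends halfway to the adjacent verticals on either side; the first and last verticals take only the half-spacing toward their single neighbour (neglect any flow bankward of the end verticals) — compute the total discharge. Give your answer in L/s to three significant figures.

4280 L/s

w_1 = (1.9 − 1.1)/2 = 0.4 m; q_1 = 0.58 × 0.16 × 0.4 = 0.03712 m³/s
w_2 = (6.6 − 1.1)/2 = 2.75 m; q_2 = 0.64 × 0.23 × 2.75 = 0.4048 m³/s
w_3 = (8.5 − 1.9)/2 = 3.3 m; q_3 = 0.81 × 0.44 × 3.3 = 1.176 m³/s
w_4 = (9.9 − 6.6)/2 = 1.65 m; q_4 = 0.87 × 0.61 × 1.65 = 0.8757 m³/s
w_5 = (12.7 − 8.5)/2 = 2.1 m; q_5 = 0.88 × 0.47 × 2.1 = 0.8686 m³/s
w_6 = (15.6 − 9.9)/2 = 2.85 m; q_6 = 0.79 × 0.36 × 2.85 = 0.8105 m³/s
w_7 = (15.6 − 12.7)/2 = 1.45 m; q_7 = 0.57 × 0.13 × 1.45 = 0.1074 m³/s
Q = Σ qᵢ = 4.280 m³/s
= 4.280 × 1000 = 4280 L/s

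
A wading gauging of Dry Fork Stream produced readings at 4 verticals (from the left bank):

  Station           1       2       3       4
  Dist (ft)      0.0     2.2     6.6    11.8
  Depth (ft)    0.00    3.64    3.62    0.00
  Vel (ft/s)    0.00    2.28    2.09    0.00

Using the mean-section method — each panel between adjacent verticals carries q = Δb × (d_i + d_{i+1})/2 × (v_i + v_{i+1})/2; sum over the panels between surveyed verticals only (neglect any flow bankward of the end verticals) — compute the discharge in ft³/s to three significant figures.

Panel 1-2: Δb = 2.2 ft, d̄ = (0.00+3.64)/2 = 1.82, v̄ = (0.00+2.28)/2 = 1.14 → q = 2.2×1.82×1.14 = 4.565 ft³/s
Panel 2-3: Δb = 4.4 ft, d̄ = (3.64+3.62)/2 = 3.63, v̄ = (2.28+2.09)/2 = 2.185 → q = 4.4×3.63×2.185 = 34.90 ft³/s
Panel 3-4: Δb = 5.2 ft, d̄ = (3.62+0.00)/2 = 1.81, v̄ = (2.09+0.00)/2 = 1.045 → q = 5.2×1.81×1.045 = 9.836 ft³/s
Q = Σ q = 49.30 ft³/s

49.3 ft³/s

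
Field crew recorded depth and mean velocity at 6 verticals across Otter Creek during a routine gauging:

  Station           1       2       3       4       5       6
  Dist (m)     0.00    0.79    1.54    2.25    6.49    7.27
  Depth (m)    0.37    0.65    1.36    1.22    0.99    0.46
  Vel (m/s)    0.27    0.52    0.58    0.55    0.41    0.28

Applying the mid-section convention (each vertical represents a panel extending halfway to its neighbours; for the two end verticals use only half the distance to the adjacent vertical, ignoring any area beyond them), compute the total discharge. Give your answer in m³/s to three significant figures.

w_1 = (0.79 − 0.00)/2 = 0.395 m; q_1 = 0.27 × 0.37 × 0.395 = 0.03946 m³/s
w_2 = (1.54 − 0.00)/2 = 0.77 m; q_2 = 0.52 × 0.65 × 0.77 = 0.2603 m³/s
w_3 = (2.25 − 0.79)/2 = 0.73 m; q_3 = 0.58 × 1.36 × 0.73 = 0.5758 m³/s
w_4 = (6.49 − 1.54)/2 = 2.475 m; q_4 = 0.55 × 1.22 × 2.475 = 1.661 m³/s
w_5 = (7.27 − 2.25)/2 = 2.51 m; q_5 = 0.41 × 0.99 × 2.51 = 1.019 m³/s
w_6 = (7.27 − 6.49)/2 = 0.39 m; q_6 = 0.28 × 0.46 × 0.39 = 0.05023 m³/s
Q = Σ qᵢ = 3.605 m³/s

3.61 m³/s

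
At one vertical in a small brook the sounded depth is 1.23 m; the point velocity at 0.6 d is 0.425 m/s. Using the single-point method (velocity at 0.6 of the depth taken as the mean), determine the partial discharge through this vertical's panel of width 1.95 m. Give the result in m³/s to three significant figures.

v̄ = v₀.₆ = 0.425 m/s
q = v̄ × d × w = 0.4250 × 1.23 × 1.95 = 1.019 m³/s

1.02 m³/s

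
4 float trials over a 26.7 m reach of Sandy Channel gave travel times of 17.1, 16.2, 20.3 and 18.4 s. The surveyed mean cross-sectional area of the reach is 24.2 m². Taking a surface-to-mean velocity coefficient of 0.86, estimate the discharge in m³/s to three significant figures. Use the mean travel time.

t̄ = (17.1 + 16.2 + 20.3 + 18.4) / 4 = 18 s
v_surface = L / t̄ = 26.7 / 18 = 1.483 m/s
v_mean = 0.86 × 1.483 = 1.276 m/s
Q = A × v_mean = 24.2 × 1.276 = 30.87 m³/s

30.9 m³/s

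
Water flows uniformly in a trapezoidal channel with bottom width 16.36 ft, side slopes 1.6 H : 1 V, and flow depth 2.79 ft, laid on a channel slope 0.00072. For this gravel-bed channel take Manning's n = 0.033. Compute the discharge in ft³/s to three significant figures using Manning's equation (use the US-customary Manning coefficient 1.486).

A = (b + z·y)·y = (16.36 + 1.6×2.79)×2.79 = 58.10 ft²
P = b + 2y√(1+z²) = 16.36 + 2×2.79×√(1+1.6²) = 26.89 ft
R = A/P = 58.10/26.89 = 2.161 ft
Q = (1.486/n)·A·R^(2/3)·S^(1/2) = (1.486/0.033) × 58.10 × 2.161^(2/3) × 0.00072^(1/2) = 117.3 ft³/s

117 ft³/s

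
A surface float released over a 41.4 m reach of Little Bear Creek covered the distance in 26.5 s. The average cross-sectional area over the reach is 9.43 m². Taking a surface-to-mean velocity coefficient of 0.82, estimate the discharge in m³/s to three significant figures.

v_surface = L / t̄ = 41.4 / 26.5 = 1.562 m/s
v_mean = 0.82 × 1.562 = 1.281 m/s
Q = A × v_mean = 9.43 × 1.281 = 12.08 m³/s

12.1 m³/s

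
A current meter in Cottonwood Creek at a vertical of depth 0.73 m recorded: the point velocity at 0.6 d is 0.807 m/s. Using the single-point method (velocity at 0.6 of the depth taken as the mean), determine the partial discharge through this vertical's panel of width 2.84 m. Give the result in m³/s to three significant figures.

v̄ = v₀.₆ = 0.807 m/s
q = v̄ × d × w = 0.8070 × 0.73 × 2.84 = 1.673 m³/s

1.67 m³/s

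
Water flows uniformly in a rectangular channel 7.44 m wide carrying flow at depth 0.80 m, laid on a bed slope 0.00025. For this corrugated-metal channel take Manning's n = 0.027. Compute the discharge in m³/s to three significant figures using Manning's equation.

A = b·y = 7.44 × 0.80 = 5.952 m²
P = b + 2y = 7.44 + 2×0.80 = 9.040 m
R = A/P = 5.952/9.040 = 0.6584 m
Q = (1/n)·A·R^(2/3)·S^(1/2) = (1/0.027) × 5.952 × 0.6584^(2/3) × 0.00025^(1/2) = 2.638 m³/s

2.64 m³/s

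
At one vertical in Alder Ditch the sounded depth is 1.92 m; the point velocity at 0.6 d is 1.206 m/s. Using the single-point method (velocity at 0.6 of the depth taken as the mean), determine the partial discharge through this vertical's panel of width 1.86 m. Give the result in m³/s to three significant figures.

4.31 m³/s

v̄ = v₀.₆ = 1.206 m/s
q = v̄ × d × w = 1.206 × 1.92 × 1.86 = 4.307 m³/s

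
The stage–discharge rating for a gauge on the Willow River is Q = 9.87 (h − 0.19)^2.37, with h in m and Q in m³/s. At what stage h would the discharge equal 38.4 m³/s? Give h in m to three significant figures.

h − h₀ = (Q/C)^(1/b) = (38.4/9.87)^(1/2.37) = 1.774 m
h = 0.19 + 1.774 = 1.964 m

1.96 m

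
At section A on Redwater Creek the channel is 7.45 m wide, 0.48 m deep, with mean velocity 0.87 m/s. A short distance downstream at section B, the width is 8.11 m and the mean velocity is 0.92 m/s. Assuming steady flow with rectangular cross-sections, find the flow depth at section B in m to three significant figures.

Q = A₁V₁ = (7.45×0.48) × 0.87 = 3.111 m³/s
d₂ = Q/(b₂ V₂) = 3.111/(8.11×0.92) = 0.4170 m

0.417 m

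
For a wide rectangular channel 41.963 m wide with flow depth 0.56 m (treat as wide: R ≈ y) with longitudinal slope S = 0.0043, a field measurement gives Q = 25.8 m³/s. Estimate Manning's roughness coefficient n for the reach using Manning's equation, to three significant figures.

0.0406

A = b·y = 41.963 × 0.56 = 23.50 m²
Wide channel: R ≈ y = 0.56 m
n = (1/Q)·A·R^(2/3)·S^(1/2) = (1/25.8) × 23.50 × 0.6794 × 0.06557 = 0.04058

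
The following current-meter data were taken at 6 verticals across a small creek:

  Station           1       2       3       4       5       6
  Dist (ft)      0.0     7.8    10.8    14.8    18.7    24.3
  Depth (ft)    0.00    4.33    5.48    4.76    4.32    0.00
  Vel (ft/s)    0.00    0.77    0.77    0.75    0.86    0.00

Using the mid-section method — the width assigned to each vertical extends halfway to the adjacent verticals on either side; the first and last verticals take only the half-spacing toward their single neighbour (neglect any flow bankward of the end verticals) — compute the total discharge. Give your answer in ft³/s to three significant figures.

64.5 ft³/s

w_2 = (10.8 − 0.0)/2 = 5.4 ft; q_2 = 0.77 × 4.33 × 5.4 = 18.00 ft³/s
w_3 = (14.8 − 7.8)/2 = 3.5 ft; q_3 = 0.77 × 5.48 × 3.5 = 14.77 ft³/s
w_4 = (18.7 − 10.8)/2 = 3.95 ft; q_4 = 0.75 × 4.76 × 3.95 = 14.10 ft³/s
w_5 = (24.3 − 14.8)/2 = 4.75 ft; q_5 = 0.86 × 4.32 × 4.75 = 17.65 ft³/s
Stations 1, 6 contribute zero (depth or velocity is 0).
Q = Σ qᵢ = 64.52 ft³/s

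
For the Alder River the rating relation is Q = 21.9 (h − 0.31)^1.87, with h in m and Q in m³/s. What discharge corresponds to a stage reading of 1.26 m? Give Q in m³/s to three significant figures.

19.9 m³/s

Q = 21.9 × (1.26 − 0.31)^1.87 = 21.9 × 0.95^1.87 = 19.90 m³/s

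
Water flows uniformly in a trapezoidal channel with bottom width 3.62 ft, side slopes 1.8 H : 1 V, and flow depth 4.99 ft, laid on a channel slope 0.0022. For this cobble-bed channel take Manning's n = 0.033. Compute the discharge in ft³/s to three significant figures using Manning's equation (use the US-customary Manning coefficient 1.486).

251 ft³/s

A = (b + z·y)·y = (3.62 + 1.8×4.99)×4.99 = 62.88 ft²
P = b + 2y√(1+z²) = 3.62 + 2×4.99×√(1+1.8²) = 24.17 ft
R = A/P = 62.88/24.17 = 2.602 ft
Q = (1.486/n)·A·R^(2/3)·S^(1/2) = (1.486/0.033) × 62.88 × 2.602^(2/3) × 0.0022^(1/2) = 251.2 ft³/s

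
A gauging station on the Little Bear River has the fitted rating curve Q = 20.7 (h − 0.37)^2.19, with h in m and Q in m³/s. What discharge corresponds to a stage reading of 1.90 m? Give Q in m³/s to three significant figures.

Q = 20.7 × (1.90 − 0.37)^2.19 = 20.7 × 1.53^2.19 = 52.53 m³/s

52.5 m³/s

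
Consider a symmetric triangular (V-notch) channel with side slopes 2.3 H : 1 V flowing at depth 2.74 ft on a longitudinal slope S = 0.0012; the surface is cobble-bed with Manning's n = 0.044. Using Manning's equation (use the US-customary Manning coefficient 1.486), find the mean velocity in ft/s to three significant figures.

A = z·y² = 2.3×2.74² = 17.27 ft²
P = 2y√(1+z²) = 2×2.74×√(1+2.3²) = 13.74 ft
R = A/P = 17.27/13.74 = 1.256 ft
Q = (1.486/n)·A·R^(2/3)·S^(1/2) = (1.486/0.044) × 17.27 × 1.256^(2/3) × 0.0012^(1/2) = 23.52 ft³/s
V = Q/A = 23.52/17.27 = 1.362 ft/s

1.36 ft/s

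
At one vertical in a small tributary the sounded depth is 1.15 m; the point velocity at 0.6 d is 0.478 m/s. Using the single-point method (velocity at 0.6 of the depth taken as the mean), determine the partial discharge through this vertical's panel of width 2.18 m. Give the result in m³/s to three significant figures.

1.20 m³/s

v̄ = v₀.₆ = 0.478 m/s
q = v̄ × d × w = 0.4780 × 1.15 × 2.18 = 1.198 m³/s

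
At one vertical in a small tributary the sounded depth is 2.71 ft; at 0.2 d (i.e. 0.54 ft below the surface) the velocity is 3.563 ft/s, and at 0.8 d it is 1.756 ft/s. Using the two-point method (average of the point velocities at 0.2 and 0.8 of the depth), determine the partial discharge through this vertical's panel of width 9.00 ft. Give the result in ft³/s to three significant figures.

64.9 ft³/s

v̄ = (3.563 + 1.756) / 2 = 2.660 ft/s
q = v̄ × d × w = 2.660 × 2.71 × 9.00 = 64.87 ft³/s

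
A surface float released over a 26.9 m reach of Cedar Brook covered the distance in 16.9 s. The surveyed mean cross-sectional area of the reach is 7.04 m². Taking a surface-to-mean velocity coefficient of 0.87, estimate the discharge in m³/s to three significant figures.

9.75 m³/s

v_surface = L / t̄ = 26.9 / 16.9 = 1.592 m/s
v_mean = 0.87 × 1.592 = 1.385 m/s
Q = A × v_mean = 7.04 × 1.385 = 9.749 m³/s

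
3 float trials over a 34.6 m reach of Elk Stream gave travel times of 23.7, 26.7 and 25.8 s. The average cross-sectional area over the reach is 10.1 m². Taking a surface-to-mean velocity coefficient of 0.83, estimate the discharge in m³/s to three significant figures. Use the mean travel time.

t̄ = (23.7 + 26.7 + 25.8) / 3 = 25.4 s
v_surface = L / t̄ = 34.6 / 25.4 = 1.362 m/s
v_mean = 0.83 × 1.362 = 1.131 m/s
Q = A × v_mean = 10.1 × 1.131 = 11.42 m³/s

11.4 m³/s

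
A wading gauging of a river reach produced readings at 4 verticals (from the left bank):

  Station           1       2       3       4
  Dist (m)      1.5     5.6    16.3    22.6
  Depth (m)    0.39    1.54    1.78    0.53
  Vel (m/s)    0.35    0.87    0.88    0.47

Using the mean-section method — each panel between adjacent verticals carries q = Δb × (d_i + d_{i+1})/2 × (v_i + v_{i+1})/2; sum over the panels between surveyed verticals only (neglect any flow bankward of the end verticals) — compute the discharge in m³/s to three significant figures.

22.9 m³/s

Panel 1-2: Δb = 4.1 m, d̄ = (0.39+1.54)/2 = 0.965, v̄ = (0.35+0.87)/2 = 0.61 → q = 4.1×0.965×0.61 = 2.413 m³/s
Panel 2-3: Δb = 10.7 m, d̄ = (1.54+1.78)/2 = 1.66, v̄ = (0.87+0.88)/2 = 0.875 → q = 10.7×1.66×0.875 = 15.54 m³/s
Panel 3-4: Δb = 6.3 m, d̄ = (1.78+0.53)/2 = 1.155, v̄ = (0.88+0.47)/2 = 0.675 → q = 6.3×1.155×0.675 = 4.912 m³/s
Q = Σ q = 22.87 m³/s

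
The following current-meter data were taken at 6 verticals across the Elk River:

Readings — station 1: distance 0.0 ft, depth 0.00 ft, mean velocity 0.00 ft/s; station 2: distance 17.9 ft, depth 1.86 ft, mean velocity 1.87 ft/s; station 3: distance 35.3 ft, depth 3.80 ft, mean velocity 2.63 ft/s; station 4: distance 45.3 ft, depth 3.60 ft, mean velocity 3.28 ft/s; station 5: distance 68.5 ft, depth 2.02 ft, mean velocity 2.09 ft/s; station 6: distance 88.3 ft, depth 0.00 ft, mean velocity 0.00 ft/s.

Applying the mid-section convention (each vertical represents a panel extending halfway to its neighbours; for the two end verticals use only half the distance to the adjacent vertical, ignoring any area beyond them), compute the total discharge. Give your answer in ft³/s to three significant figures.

w_2 = (35.3 − 0.0)/2 = 17.65 ft; q_2 = 1.87 × 1.86 × 17.65 = 61.39 ft³/s
w_3 = (45.3 − 17.9)/2 = 13.7 ft; q_3 = 2.63 × 3.80 × 13.7 = 136.9 ft³/s
w_4 = (68.5 − 35.3)/2 = 16.6 ft; q_4 = 3.28 × 3.60 × 16.6 = 196.0 ft³/s
w_5 = (88.3 − 45.3)/2 = 21.5 ft; q_5 = 2.09 × 2.02 × 21.5 = 90.77 ft³/s
Stations 1, 6 contribute zero (depth or velocity is 0).
Q = Σ qᵢ = 485.1 ft³/s

485 ft³/s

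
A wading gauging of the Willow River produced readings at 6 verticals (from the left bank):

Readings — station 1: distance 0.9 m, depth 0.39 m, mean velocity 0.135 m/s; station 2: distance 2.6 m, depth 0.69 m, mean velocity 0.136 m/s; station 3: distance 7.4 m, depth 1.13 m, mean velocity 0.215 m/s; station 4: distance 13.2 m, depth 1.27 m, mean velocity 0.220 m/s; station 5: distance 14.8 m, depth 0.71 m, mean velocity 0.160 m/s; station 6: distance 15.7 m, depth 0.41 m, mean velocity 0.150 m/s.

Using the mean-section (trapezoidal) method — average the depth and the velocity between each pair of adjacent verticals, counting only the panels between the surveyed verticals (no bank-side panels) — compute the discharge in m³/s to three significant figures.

2.78 m³/s

Panel 1-2: Δb = 1.7 m, d̄ = (0.39+0.69)/2 = 0.54, v̄ = (0.135+0.136)/2 = 0.1355 → q = 1.7×0.54×0.1355 = 0.1244 m³/s
Panel 2-3: Δb = 4.8 m, d̄ = (0.69+1.13)/2 = 0.91, v̄ = (0.136+0.215)/2 = 0.1755 → q = 4.8×0.91×0.1755 = 0.7666 m³/s
Panel 3-4: Δb = 5.8 m, d̄ = (1.13+1.27)/2 = 1.2, v̄ = (0.215+0.220)/2 = 0.2175 → q = 5.8×1.2×0.2175 = 1.514 m³/s
Panel 4-5: Δb = 1.6 m, d̄ = (1.27+0.71)/2 = 0.99, v̄ = (0.220+0.160)/2 = 0.19 → q = 1.6×0.99×0.19 = 0.3010 m³/s
Panel 5-6: Δb = 0.9 m, d̄ = (0.71+0.41)/2 = 0.56, v̄ = (0.160+0.150)/2 = 0.155 → q = 0.9×0.56×0.155 = 0.07812 m³/s
Q = Σ q = 2.784 m³/s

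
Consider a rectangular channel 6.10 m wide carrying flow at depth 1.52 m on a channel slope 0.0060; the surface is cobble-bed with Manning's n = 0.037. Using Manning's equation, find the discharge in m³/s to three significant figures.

A = b·y = 6.10 × 1.52 = 9.272 m²
P = b + 2y = 6.10 + 2×1.52 = 9.140 m
R = A/P = 9.272/9.140 = 1.014 m
Q = (1/n)·A·R^(2/3)·S^(1/2) = (1/0.037) × 9.272 × 1.014^(2/3) × 0.0060^(1/2) = 19.60 m³/s

19.6 m³/s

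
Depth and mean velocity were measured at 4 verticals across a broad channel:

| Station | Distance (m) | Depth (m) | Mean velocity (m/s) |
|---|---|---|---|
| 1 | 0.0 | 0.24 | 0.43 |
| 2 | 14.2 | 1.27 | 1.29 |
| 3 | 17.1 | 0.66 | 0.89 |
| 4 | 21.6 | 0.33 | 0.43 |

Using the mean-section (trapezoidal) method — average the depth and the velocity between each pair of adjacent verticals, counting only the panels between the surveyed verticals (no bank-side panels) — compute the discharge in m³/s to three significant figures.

Panel 1-2: Δb = 14.2 m, d̄ = (0.24+1.27)/2 = 0.755, v̄ = (0.43+1.29)/2 = 0.86 → q = 14.2×0.755×0.86 = 9.220 m³/s
Panel 2-3: Δb = 2.9 m, d̄ = (1.27+0.66)/2 = 0.965, v̄ = (1.29+0.89)/2 = 1.09 → q = 2.9×0.965×1.09 = 3.050 m³/s
Panel 3-4: Δb = 4.5 m, d̄ = (0.66+0.33)/2 = 0.495, v̄ = (0.89+0.43)/2 = 0.66 → q = 4.5×0.495×0.66 = 1.470 m³/s
Q = Σ q = 13.74 m³/s

13.7 m³/s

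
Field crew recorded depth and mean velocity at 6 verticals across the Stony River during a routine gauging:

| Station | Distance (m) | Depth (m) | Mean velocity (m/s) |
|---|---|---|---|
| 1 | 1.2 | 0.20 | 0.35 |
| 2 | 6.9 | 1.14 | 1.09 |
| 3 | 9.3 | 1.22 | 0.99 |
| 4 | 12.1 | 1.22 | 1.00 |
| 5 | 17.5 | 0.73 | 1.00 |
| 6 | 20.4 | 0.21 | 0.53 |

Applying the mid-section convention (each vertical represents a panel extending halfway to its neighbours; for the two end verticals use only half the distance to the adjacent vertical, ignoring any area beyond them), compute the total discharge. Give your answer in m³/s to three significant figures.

16.6 m³/s

w_1 = (6.9 − 1.2)/2 = 2.85 m; q_1 = 0.35 × 0.20 × 2.85 = 0.1995 m³/s
w_2 = (9.3 − 1.2)/2 = 4.05 m; q_2 = 1.09 × 1.14 × 4.05 = 5.033 m³/s
w_3 = (12.1 − 6.9)/2 = 2.6 m; q_3 = 0.99 × 1.22 × 2.6 = 3.140 m³/s
w_4 = (17.5 − 9.3)/2 = 4.1 m; q_4 = 1.00 × 1.22 × 4.1 = 5.002 m³/s
w_5 = (20.4 − 12.1)/2 = 4.15 m; q_5 = 1.00 × 0.73 × 4.15 = 3.030 m³/s
w_6 = (20.4 − 17.5)/2 = 1.45 m; q_6 = 0.53 × 0.21 × 1.45 = 0.1614 m³/s
Q = Σ qᵢ = 16.57 m³/s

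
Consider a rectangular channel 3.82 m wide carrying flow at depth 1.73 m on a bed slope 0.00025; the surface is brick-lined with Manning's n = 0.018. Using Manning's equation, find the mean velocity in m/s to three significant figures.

A = b·y = 3.82 × 1.73 = 6.609 m²
P = b + 2y = 3.82 + 2×1.73 = 7.280 m
R = A/P = 6.609/7.280 = 0.9078 m
Q = (1/n)·A·R^(2/3)·S^(1/2) = (1/0.018) × 6.609 × 0.9078^(2/3) × 0.00025^(1/2) = 5.442 m³/s
V = Q/A = 5.442/6.609 = 0.8235 m/s

0.824 m/s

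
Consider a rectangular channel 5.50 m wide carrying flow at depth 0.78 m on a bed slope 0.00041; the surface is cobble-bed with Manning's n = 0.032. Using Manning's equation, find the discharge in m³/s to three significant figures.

A = b·y = 5.50 × 0.78 = 4.290 m²
P = b + 2y = 5.50 + 2×0.78 = 7.060 m
R = A/P = 4.290/7.060 = 0.6076 m
Q = (1/n)·A·R^(2/3)·S^(1/2) = (1/0.032) × 4.290 × 0.6076^(2/3) × 0.00041^(1/2) = 1.947 m³/s

1.95 m³/s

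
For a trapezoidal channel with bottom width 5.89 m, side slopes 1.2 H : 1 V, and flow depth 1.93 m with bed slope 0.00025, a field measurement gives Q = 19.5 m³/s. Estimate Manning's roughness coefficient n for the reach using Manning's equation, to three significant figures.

A = (b + z·y)·y = (5.89 + 1.2×1.93)×1.93 = 15.84 m²
P = b + 2y√(1+z²) = 5.89 + 2×1.93×√(1+1.2²) = 11.92 m
R = A/P = 15.84/11.92 = 1.329 m
n = (1/Q)·A·R^(2/3)·S^(1/2) = (1/19.5) × 15.84 × 1.209 × 0.01581 = 0.01552

0.0155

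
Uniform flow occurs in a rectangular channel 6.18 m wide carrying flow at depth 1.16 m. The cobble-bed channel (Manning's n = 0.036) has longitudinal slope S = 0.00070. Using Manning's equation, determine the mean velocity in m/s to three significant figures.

A = b·y = 6.18 × 1.16 = 7.169 m²
P = b + 2y = 6.18 + 2×1.16 = 8.500 m
R = A/P = 7.169/8.500 = 0.8434 m
Q = (1/n)·A·R^(2/3)·S^(1/2) = (1/0.036) × 7.169 × 0.8434^(2/3) × 0.00070^(1/2) = 4.703 m³/s
V = Q/A = 4.703/7.169 = 0.6560 m/s

0.656 m/s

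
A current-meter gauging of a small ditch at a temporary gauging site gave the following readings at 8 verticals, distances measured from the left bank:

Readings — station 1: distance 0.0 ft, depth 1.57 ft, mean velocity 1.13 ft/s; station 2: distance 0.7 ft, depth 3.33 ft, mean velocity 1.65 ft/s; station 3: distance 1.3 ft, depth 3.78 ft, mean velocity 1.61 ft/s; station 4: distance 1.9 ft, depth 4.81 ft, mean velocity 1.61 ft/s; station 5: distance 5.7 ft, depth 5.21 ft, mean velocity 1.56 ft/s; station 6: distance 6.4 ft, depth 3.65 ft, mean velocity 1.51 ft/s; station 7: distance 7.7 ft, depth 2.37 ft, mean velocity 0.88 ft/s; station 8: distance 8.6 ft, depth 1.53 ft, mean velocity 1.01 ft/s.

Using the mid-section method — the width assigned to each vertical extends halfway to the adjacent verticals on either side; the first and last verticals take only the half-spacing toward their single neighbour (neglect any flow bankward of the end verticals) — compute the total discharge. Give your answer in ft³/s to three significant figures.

w_1 = (0.7 − 0.0)/2 = 0.35 ft; q_1 = 1.13 × 1.57 × 0.35 = 0.6209 ft³/s
w_2 = (1.3 − 0.0)/2 = 0.65 ft; q_2 = 1.65 × 3.33 × 0.65 = 3.571 ft³/s
w_3 = (1.9 − 0.7)/2 = 0.6 ft; q_3 = 1.61 × 3.78 × 0.6 = 3.651 ft³/s
w_4 = (5.7 − 1.3)/2 = 2.2 ft; q_4 = 1.61 × 4.81 × 2.2 = 17.04 ft³/s
w_5 = (6.4 − 1.9)/2 = 2.25 ft; q_5 = 1.56 × 5.21 × 2.25 = 18.29 ft³/s
w_6 = (7.7 − 5.7)/2 = 1 ft; q_6 = 1.51 × 3.65 × 1 = 5.512 ft³/s
w_7 = (8.6 − 6.4)/2 = 1.1 ft; q_7 = 0.88 × 2.37 × 1.1 = 2.294 ft³/s
w_8 = (8.6 − 7.7)/2 = 0.45 ft; q_8 = 1.01 × 1.53 × 0.45 = 0.6954 ft³/s
Q = Σ qᵢ = 51.67 ft³/s

51.7 ft³/s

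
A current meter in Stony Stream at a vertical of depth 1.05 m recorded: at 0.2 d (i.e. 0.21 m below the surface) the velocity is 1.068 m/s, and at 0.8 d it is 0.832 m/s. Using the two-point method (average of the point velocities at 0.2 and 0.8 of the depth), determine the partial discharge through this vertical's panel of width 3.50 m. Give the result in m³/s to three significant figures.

3.49 m³/s

v̄ = (1.068 + 0.832) / 2 = 0.9500 m/s
q = v̄ × d × w = 0.9500 × 1.05 × 3.50 = 3.491 m³/s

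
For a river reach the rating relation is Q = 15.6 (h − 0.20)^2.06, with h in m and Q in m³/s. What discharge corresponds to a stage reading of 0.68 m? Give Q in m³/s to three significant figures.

Q = 15.6 × (0.68 − 0.20)^2.06 = 15.6 × 0.48^2.06 = 3.439 m³/s

3.44 m³/s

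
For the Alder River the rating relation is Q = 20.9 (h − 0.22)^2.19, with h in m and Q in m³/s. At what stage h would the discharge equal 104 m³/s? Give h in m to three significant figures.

h − h₀ = (Q/C)^(1/b) = (104/20.9)^(1/2.19) = 2.081 m
h = 0.22 + 2.081 = 2.301 m

2.30 m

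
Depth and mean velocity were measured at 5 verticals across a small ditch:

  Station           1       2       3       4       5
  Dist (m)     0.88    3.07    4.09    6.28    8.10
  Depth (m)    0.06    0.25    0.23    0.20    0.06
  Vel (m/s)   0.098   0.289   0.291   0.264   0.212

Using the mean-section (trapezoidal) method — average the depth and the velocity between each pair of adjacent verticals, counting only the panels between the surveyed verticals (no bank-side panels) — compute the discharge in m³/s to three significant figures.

0.324 m³/s

Panel 1-2: Δb = 2.19 m, d̄ = (0.06+0.25)/2 = 0.155, v̄ = (0.098+0.289)/2 = 0.1935 → q = 2.19×0.155×0.1935 = 0.06568 m³/s
Panel 2-3: Δb = 1.02 m, d̄ = (0.25+0.23)/2 = 0.24, v̄ = (0.289+0.291)/2 = 0.29 → q = 1.02×0.24×0.29 = 0.07099 m³/s
Panel 3-4: Δb = 2.19 m, d̄ = (0.23+0.20)/2 = 0.215, v̄ = (0.291+0.264)/2 = 0.2775 → q = 2.19×0.215×0.2775 = 0.1307 m³/s
Panel 4-5: Δb = 1.82 m, d̄ = (0.20+0.06)/2 = 0.13, v̄ = (0.264+0.212)/2 = 0.238 → q = 1.82×0.13×0.238 = 0.05631 m³/s
Q = Σ q = 0.3236 m³/s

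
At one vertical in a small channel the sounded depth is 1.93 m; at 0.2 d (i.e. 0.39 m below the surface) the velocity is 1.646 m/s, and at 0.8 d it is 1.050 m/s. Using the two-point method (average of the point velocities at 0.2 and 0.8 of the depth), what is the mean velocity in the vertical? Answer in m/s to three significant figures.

v̄ = (1.646 + 1.050) / 2 = 1.348 m/s

1.35 m/s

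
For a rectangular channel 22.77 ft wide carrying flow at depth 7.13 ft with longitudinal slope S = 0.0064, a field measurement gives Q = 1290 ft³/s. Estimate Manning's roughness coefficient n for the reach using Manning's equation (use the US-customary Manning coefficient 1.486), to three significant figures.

0.0401

A = b·y = 22.77 × 7.13 = 162.4 ft²
P = b + 2y = 22.77 + 2×7.13 = 37.03 ft
R = A/P = 162.4/37.03 = 4.384 ft
n = (1.486/Q)·A·R^(2/3)·S^(1/2) = (1.486/1290) × 162.4 × 2.679 × 0.08000 = 0.04008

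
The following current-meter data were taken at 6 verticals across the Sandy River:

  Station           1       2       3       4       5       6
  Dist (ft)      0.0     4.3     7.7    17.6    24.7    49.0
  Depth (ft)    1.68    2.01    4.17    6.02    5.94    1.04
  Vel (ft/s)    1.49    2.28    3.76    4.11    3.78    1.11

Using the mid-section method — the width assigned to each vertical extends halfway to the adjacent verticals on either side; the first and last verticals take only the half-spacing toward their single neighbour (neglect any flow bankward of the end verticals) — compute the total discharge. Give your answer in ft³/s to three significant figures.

w_1 = (4.3 − 0.0)/2 = 2.15 ft; q_1 = 1.49 × 1.68 × 2.15 = 5.382 ft³/s
w_2 = (7.7 − 0.0)/2 = 3.85 ft; q_2 = 2.28 × 2.01 × 3.85 = 17.64 ft³/s
w_3 = (17.6 − 4.3)/2 = 6.65 ft; q_3 = 3.76 × 4.17 × 6.65 = 104.3 ft³/s
w_4 = (24.7 − 7.7)/2 = 8.5 ft; q_4 = 4.11 × 6.02 × 8.5 = 210.3 ft³/s
w_5 = (49.0 − 17.6)/2 = 15.7 ft; q_5 = 3.78 × 5.94 × 15.7 = 352.5 ft³/s
w_6 = (49.0 − 24.7)/2 = 12.15 ft; q_6 = 1.11 × 1.04 × 12.15 = 14.03 ft³/s
Q = Σ qᵢ = 704.1 ft³/s

704 ft³/s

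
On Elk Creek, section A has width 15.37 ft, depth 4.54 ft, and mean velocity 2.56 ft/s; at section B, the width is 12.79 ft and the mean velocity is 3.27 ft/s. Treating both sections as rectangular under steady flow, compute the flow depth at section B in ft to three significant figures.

Q = A₁V₁ = (15.37×4.54) × 2.56 = 178.6 ft³/s
d₂ = Q/(b₂ V₂) = 178.6/(12.79×3.27) = 4.271 ft

4.27 ft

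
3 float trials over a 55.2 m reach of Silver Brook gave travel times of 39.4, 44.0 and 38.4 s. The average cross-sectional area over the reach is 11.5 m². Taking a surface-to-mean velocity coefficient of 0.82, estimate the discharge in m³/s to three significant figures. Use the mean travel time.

12.8 m³/s

t̄ = (39.4 + 44.0 + 38.4) / 3 = 40.6 s
v_surface = L / t̄ = 55.2 / 40.6 = 1.360 m/s
v_mean = 0.82 × 1.360 = 1.115 m/s
Q = A × v_mean = 11.5 × 1.115 = 12.82 m³/s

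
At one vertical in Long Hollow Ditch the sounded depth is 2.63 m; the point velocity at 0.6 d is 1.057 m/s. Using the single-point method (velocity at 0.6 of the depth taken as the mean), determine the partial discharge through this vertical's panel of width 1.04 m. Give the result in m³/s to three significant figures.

2.89 m³/s

v̄ = v₀.₆ = 1.057 m/s
q = v̄ × d × w = 1.057 × 2.63 × 1.04 = 2.891 m³/s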